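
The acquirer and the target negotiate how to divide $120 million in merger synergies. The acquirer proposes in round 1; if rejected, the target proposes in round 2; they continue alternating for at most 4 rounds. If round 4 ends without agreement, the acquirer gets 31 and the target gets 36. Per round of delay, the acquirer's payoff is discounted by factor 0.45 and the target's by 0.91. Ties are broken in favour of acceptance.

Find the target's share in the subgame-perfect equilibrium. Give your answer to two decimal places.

Round 4 (the target proposes): the acquirer gets 31 if talks fail, so the target offers 31 and keeps 89.
Round 3 (the acquirer proposes): the target can get 89 next round, worth 0.91 × 89 = 80.99 now; the acquirer offers that and keeps 39.01.
Round 2 (the target proposes): the acquirer can get 39.01 next round, worth 0.45 × 39.01 = 17.5545 now, so the target offers 17.5545, keeping 102.4455.
Round 1 (the acquirer proposes): the target can get 102.4455 next round, worth 0.91 × 102.4455 = 93.225405 now. The acquirer offers 93.225405 and keeps 120 − 93.225405 = 26.774595.

93.23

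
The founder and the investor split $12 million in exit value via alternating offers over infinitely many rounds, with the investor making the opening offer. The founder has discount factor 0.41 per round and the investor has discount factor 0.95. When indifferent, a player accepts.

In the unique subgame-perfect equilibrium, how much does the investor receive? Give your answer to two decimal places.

Let x be the investor's share when the investor proposes and y be the founder's share when the founder proposes.
The founder accepts iff offered ≥ 0.41·y, so x = 12 − 0.41y. Symmetrically y = 12 − 0.95x.
Substituting: x = 12 − 0.41(12 − 0.95x), giving x(1 − 0.95·0.41) = 12(1 − 0.41).
So x = 12 × 0.59 / 0.6105 ≈ 11.5971, and the founder receives 12 − x ≈ 0.4029.

11.60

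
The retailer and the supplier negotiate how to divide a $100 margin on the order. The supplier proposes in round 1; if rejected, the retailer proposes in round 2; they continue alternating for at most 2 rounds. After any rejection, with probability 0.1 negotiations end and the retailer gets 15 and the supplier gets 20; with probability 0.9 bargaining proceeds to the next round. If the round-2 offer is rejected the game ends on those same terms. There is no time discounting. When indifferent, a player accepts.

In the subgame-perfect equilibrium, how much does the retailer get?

Round 2 (the retailer proposes): the supplier gets 20 if talks fail, so the retailer offers 20 and keeps 80.
Round 1 (the supplier proposes): rejecting gives the retailer an expected 0.9 × 80 + 0.1 × 15 = 73.5. The supplier offers 73.5 and keeps 100 − 73.5 = 26.5.

73.5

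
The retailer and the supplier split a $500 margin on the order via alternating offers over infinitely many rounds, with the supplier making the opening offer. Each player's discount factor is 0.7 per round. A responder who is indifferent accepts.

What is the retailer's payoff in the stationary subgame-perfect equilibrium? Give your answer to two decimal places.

In a stationary SPE each proposer offers the other exactly their discounted continuation value.
If the supplier keeps x when proposing and the retailer keeps y when proposing, then x = 500 − 0.7y and y = 500 − 0.7x.
Solving: x = 500(1 − 0.7) / (1 − 0.7·0.7) = 150 / 0.51 ≈ 294.1176.
The retailer gets 500 − 294.1176 ≈ 205.8824.

205.88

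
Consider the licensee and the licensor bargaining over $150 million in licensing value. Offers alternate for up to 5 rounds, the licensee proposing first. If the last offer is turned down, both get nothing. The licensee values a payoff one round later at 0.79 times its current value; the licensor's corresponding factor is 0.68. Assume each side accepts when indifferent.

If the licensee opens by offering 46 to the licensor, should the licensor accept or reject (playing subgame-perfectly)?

Accept

Work out the licensor's continuation value if the offer is rejected.
Round 5 (the licensee proposes): the licensor will accept anything ≥ 0, so the licensee offers 0 and keeps 150.
Round 4 (the licensor proposes): the licensee can get 150 next round, worth 0.79 × 150 = 118.5 now. The licensor offers 118.5 and keeps 150 − 118.5 = 31.5.
Round 3 (the licensee proposes): the licensor can get 31.5 next round, worth 0.68 × 31.5 = 21.42 now; the licensee offers that and keeps 128.58.
Round 2 (the licensor proposes): the licensee can get 128.58 next round, worth 0.79 × 128.58 = 101.5782 now, so the licensor offers 101.5782, keeping 48.4218.
So by rejecting in round 1, the licensor gets 48.4218 next round, worth 0.68 × 48.4218 = 32.926824 now.
Offer 46 ≥ 32.926824, so the licensor accepts.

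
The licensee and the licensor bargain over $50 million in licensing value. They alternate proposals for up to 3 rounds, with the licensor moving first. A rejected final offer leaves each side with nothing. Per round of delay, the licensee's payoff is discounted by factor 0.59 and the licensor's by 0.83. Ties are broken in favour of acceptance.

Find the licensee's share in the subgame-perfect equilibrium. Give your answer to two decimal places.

Round 3 (the licensor proposes): the licensee will accept anything ≥ 0, so the licensor offers 0 and keeps 50.
Round 2 (the licensee proposes): the licensor can get 50 next round, worth 0.83 × 50 = 41.5 now. The licensee offers 41.5 and keeps 50 − 41.5 = 8.5.
Round 1 (the licensor proposes): the licensee can get 8.5 next round, worth 0.59 × 8.5 = 5.015 now. The licensor offers 5.015 and keeps 50 − 5.015 = 44.985.

5.02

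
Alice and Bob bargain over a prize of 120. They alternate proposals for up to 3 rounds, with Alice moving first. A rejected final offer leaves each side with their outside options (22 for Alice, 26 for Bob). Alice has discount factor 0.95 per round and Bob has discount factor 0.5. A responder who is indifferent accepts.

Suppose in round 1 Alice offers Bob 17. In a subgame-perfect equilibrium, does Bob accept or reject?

Accept

Round 3 (Alice proposes): Bob gets 26 if talks fail, so Alice offers 26 and keeps 94.
Round 2 (Bob proposes): Alice can get 94 next round, worth 0.95 × 94 = 89.3 now, so Bob offers 89.3, keeping 30.7.
So by rejecting in round 1, Bob gets 30.7 next round, worth 0.5 × 30.7 = 15.35 now.
Offer 17 ≥ 15.35, so Bob accepts.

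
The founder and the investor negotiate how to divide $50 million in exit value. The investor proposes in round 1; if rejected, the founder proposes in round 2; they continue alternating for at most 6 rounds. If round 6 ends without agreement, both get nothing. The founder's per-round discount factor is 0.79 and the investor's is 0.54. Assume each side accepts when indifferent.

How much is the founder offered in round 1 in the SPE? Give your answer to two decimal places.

Round 6 (the founder proposes): the investor will accept anything ≥ 0, so the founder offers 0 and keeps 50.
Round 5 (the investor proposes): the founder can get 50 next round, worth 0.79 × 50 = 39.5 now, so the investor offers 39.5, keeping 10.5.
Round 4 (the founder proposes): the investor can get 10.5 next round, worth 0.54 × 10.5 = 5.67 now; the founder offers that and keeps 44.33.
Round 3 (the investor proposes): the founder can get 44.33 next round, worth 0.79 × 44.33 = 35.0207 now, so the investor offers 35.0207, keeping 14.9793.
Round 2 (the founder proposes): the investor can get 14.9793 next round, worth 0.54 × 14.9793 = 8.088822 now, so the founder offers 8.088822, keeping 41.911178.
Round 1 (the investor proposes): the founder can get 41.911178 next round, worth 0.79 × 41.911178 = 33.10983062 now; the investor offers that and keeps 16.89016938.

33.11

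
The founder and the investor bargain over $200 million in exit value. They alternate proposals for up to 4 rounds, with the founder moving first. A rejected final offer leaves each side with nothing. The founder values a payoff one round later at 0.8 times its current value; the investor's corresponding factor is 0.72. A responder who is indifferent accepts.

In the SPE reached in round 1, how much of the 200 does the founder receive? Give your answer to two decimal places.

Solve by backward induction from round 4.
Round 4 (the investor proposes): rejection yields 0 for the founder; the investor offers 0 and keeps 200.
Round 3 (the founder proposes): the investor can get 200 next round, worth 0.72 × 200 = 144 now, so the founder offers 144, keeping 56.
Round 2 (the investor proposes): the founder can get 56 next round, worth 0.8 × 56 = 44.8 now. The investor offers 44.8 and keeps 200 − 44.8 = 155.2.
Round 1 (the founder proposes): the investor can get 155.2 next round, worth 0.72 × 155.2 = 111.744 now, so the founder offers 111.744, keeping 88.256.

88.26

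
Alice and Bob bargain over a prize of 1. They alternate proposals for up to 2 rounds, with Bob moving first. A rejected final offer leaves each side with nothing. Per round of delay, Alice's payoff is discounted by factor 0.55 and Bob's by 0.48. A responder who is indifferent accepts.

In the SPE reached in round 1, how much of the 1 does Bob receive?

0.45

Round 2 (Alice proposes): Bob will accept anything ≥ 0, so Alice offers 0 and keeps 1.
Round 1 (Bob proposes): Alice can get 1 next round, worth 0.55 × 1 = 0.55 now, so Bob offers 0.55, keeping 0.45.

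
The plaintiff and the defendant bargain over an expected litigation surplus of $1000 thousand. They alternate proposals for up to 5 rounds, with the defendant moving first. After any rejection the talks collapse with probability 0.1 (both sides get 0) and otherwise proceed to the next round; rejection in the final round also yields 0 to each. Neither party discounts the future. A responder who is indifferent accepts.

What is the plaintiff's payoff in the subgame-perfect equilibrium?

Round 5 (the defendant proposes): the plaintiff will accept anything ≥ 0, so the defendant offers 0 and keeps 1000.
Round 4 (the plaintiff proposes): rejecting gives the defendant an expected 0.9 × 1000 = 900. The plaintiff offers 900 and keeps 1000 − 900 = 100.
Round 3 (the defendant proposes): rejecting gives the plaintiff an expected 0.9 × 100 = 90; the defendant offers that and keeps 910.
Round 2 (the plaintiff proposes): rejecting gives the defendant an expected 0.9 × 910 = 819. The plaintiff offers 819 and keeps 1000 − 819 = 181.
Round 1 (the defendant proposes): rejecting gives the plaintiff an expected 0.9 × 181 = 162.9; the defendant offers that and keeps 837.1.

162.9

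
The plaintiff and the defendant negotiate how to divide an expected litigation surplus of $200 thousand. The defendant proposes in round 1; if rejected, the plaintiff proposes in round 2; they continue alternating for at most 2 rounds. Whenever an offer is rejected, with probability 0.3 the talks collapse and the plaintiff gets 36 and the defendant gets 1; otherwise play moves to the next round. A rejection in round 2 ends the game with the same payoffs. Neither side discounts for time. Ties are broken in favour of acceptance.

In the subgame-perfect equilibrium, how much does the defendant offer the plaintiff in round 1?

150.1

Round 2 (the plaintiff proposes): the defendant gets 1 if talks fail, so the plaintiff offers 1 and keeps 199.
Round 1 (the defendant proposes): rejecting gives the plaintiff an expected 0.7 × 199 + 0.3 × 36 = 150.1. The defendant offers 150.1 and keeps 200 − 150.1 = 49.9.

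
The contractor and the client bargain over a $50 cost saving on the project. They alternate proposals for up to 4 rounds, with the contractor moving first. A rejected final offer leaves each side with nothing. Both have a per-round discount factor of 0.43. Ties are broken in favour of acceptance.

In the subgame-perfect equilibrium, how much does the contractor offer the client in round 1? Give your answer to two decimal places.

Solve by backward induction from round 4.
Round 4 (the client proposes): the contractor will accept anything ≥ 0, so the client offers 0 and keeps 50.
Round 3 (the contractor proposes): the client can get 50 next round, worth 0.43 × 50 = 21.5 now, so the contractor offers 21.5, keeping 28.5.
Round 2 (the client proposes): the contractor can get 28.5 next round, worth 0.43 × 28.5 = 12.255 now. The client offers 12.255 and keeps 50 − 12.255 = 37.745.
Round 1 (the contractor proposes): the client can get 37.745 next round, worth 0.43 × 37.745 = 16.23035 now. The contractor offers 16.23035 and keeps 50 − 16.23035 = 33.76965.

16.23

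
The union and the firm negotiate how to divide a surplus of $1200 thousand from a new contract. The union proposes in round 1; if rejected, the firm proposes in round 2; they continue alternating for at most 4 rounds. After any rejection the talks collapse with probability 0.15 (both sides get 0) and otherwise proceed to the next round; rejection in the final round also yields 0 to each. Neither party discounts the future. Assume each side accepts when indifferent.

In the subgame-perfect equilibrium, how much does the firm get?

889.95

Round 4 (the firm proposes): the union will accept anything ≥ 0, so the firm offers 0 and keeps 1200.
Round 3 (the union proposes): rejecting gives the firm an expected 0.85 × 1200 = 1020. The union offers 1020 and keeps 1200 − 1020 = 180.
Round 2 (the firm proposes): rejecting gives the union an expected 0.85 × 180 = 153; the firm offers that and keeps 1047.
Round 1 (the union proposes): rejecting gives the firm an expected 0.85 × 1047 = 889.95; the union offers that and keeps 310.05.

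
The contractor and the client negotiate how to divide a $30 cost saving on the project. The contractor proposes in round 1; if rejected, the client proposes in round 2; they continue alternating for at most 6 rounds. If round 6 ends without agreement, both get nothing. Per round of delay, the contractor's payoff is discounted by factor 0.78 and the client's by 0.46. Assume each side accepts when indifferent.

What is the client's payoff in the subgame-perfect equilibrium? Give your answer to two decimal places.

Round 6 (the client proposes): the contractor will accept anything ≥ 0, so the client offers 0 and keeps 30.
Round 5 (the contractor proposes): the client can get 30 next round, worth 0.46 × 30 = 13.8 now, so the contractor offers 13.8, keeping 16.2.
Round 4 (the client proposes): the contractor can get 16.2 next round, worth 0.78 × 16.2 = 12.636 now. The client offers 12.636 and keeps 30 − 12.636 = 17.364.
Round 3 (the contractor proposes): the client can get 17.364 next round, worth 0.46 × 17.364 = 7.98744 now, so the contractor offers 7.98744, keeping 22.01256.
Round 2 (the client proposes): the contractor can get 22.01256 next round, worth 0.78 × 22.01256 = 17.1697968 now; the client offers that and keeps 12.8302032.
Round 1 (the contractor proposes): the client can get 12.8302032 next round, worth 0.46 × 12.8302032 = 5.901893472 now; the contractor offers that and keeps 24.098106528.

5.90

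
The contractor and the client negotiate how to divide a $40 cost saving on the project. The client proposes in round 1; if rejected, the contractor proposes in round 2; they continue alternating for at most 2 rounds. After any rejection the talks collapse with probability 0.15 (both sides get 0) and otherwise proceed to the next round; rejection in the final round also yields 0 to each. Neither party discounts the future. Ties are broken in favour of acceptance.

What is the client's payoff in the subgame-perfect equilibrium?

6

Round 2 (the contractor proposes): the client will accept anything ≥ 0, so the contractor offers 0 and keeps 40.
Round 1 (the client proposes): rejecting gives the contractor an expected 0.85 × 40 = 34. The client offers 34 and keeps 40 − 34 = 6.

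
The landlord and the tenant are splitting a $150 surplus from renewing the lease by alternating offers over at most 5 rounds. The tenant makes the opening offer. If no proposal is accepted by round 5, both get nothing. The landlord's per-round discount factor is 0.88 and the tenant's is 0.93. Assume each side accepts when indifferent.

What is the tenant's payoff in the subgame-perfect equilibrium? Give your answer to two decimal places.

133.20

Round 5 (the tenant proposes): rejection yields 0 for the landlord; the tenant offers 0 and keeps 150.
Round 4 (the landlord proposes): the tenant can get 150 next round, worth 0.93 × 150 = 139.5 now, so the landlord offers 139.5, keeping 10.5.
Round 3 (the tenant proposes): the landlord can get 10.5 next round, worth 0.88 × 10.5 = 9.24 now, so the tenant offers 9.24, keeping 140.76.
Round 2 (the landlord proposes): the tenant can get 140.76 next round, worth 0.93 × 140.76 = 130.9068 now, so the landlord offers 130.9068, keeping 19.0932.
Round 1 (the tenant proposes): the landlord can get 19.0932 next round, worth 0.88 × 19.0932 = 16.802016 now; the tenant offers that and keeps 133.197984.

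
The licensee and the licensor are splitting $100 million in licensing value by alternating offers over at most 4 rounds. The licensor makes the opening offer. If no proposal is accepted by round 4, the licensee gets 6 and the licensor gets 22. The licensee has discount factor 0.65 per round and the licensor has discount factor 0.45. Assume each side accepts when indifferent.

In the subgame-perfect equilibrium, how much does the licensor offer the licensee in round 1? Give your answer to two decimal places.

50.58

Round 4 (the licensee proposes): the licensor gets 22 if talks fail, so the licensee offers 22 and keeps 78.
Round 3 (the licensor proposes): the licensee can get 78 next round, worth 0.65 × 78 = 50.7 now, so the licensor offers 50.7, keeping 49.3.
Round 2 (the licensee proposes): the licensor can get 49.3 next round, worth 0.45 × 49.3 = 22.185 now. The licensee offers 22.185 and keeps 100 − 22.185 = 77.815.
Round 1 (the licensor proposes): the licensee can get 77.815 next round, worth 0.65 × 77.815 = 50.57975 now. The licensor offers 50.57975 and keeps 100 − 50.57975 = 49.42025.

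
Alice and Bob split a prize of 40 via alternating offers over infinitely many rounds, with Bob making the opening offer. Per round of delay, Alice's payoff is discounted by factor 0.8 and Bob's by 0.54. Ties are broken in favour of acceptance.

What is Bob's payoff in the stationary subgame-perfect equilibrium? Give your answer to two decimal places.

14.08

In a stationary SPE each proposer offers the other exactly their discounted continuation value.
If Bob keeps x when proposing and Alice keeps y when proposing, then x = 40 − 0.8y and y = 40 − 0.54x.
Solving: x = 40(1 − 0.8) / (1 − 0.54·0.8) = 8 / 0.568 ≈ 14.0845.
Alice gets 40 − 14.0845 ≈ 25.9155.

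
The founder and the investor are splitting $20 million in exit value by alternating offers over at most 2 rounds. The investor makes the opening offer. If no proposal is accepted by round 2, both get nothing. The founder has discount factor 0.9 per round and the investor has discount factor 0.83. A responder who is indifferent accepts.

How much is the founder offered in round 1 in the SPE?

Solve by backward induction from round 2.
Round 2 (the founder proposes): rejection yields 0 for the investor; the founder offers 0 and keeps 20.
Round 1 (the investor proposes): the founder can get 20 next round, worth 0.9 × 20 = 18 now; the investor offers that and keeps 2.

18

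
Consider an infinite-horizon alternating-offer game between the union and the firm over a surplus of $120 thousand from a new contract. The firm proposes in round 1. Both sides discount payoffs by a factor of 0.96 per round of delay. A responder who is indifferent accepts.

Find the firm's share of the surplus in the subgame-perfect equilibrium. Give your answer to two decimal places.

Let x be the firm's share when the firm proposes and y be the union's share when the union proposes.
The union accepts iff offered ≥ 0.96·y, so x = 120 − 0.96y. Symmetrically y = 120 − 0.96x.
Substituting: x = 120 − 0.96(120 − 0.96x), giving x(1 − 0.96·0.96) = 120(1 − 0.96).
So x = 120 × 0.04 / 0.0784 ≈ 61.2245, and the union receives 120 − x ≈ 58.7755.

61.22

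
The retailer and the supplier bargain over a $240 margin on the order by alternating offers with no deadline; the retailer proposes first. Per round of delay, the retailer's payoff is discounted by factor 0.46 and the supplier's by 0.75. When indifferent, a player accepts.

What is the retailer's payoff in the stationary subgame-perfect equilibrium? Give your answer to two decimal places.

In a stationary SPE each proposer offers the other exactly their discounted continuation value.
If the retailer keeps x when proposing and the supplier keeps y when proposing, then x = 240 − 0.75y and y = 240 − 0.46x.
Solving: x = 240(1 − 0.75) / (1 − 0.46·0.75) = 60 / 0.655 ≈ 91.6031.
The supplier gets 240 − 91.6031 ≈ 148.3969.

91.60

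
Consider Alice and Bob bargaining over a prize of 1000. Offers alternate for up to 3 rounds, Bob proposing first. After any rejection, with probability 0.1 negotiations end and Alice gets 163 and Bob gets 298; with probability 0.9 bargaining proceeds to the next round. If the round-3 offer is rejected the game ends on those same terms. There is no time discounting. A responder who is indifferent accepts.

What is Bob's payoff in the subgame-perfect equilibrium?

788.49

Round 3 (Bob proposes): Alice gets 163 if talks fail, so Bob offers 163 and keeps 837.
Round 2 (Alice proposes): rejecting gives Bob an expected 0.9 × 837 + 0.1 × 298 = 783.1; Alice offers that and keeps 216.9.
Round 1 (Bob proposes): rejecting gives Alice an expected 0.9 × 216.9 + 0.1 × 163 = 211.51; Bob offers that and keeps 788.49.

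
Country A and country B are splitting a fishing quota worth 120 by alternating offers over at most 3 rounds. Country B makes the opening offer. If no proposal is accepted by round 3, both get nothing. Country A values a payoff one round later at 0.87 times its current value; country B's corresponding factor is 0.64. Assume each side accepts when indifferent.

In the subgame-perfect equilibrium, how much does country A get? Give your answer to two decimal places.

Round 3 (country B proposes): rejection yields 0 for country A; country B offers 0 and keeps 120.
Round 2 (country A proposes): country B can get 120 next round, worth 0.64 × 120 = 76.8 now; country A offers that and keeps 43.2.
Round 1 (country B proposes): country A can get 43.2 next round, worth 0.87 × 43.2 = 37.584 now, so country B offers 37.584, keeping 82.416.

37.58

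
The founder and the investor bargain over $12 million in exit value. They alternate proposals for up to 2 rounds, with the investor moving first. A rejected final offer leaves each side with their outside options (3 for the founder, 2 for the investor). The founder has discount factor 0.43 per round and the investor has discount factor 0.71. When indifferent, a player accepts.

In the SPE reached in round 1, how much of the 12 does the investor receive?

Round 2 (the founder proposes): the investor gets 2 if talks fail, so the founder offers 2 and keeps 10.
Round 1 (the investor proposes): the founder can get 10 next round, worth 0.43 × 10 = 4.3 now. The investor offers 4.3 and keeps 12 − 4.3 = 7.7.

7.7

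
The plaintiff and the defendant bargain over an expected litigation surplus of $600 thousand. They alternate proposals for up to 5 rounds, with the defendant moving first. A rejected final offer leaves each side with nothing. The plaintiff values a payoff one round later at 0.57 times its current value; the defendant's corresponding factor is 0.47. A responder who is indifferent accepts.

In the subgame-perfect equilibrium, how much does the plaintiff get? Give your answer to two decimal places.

229.82

Round 5 (the defendant proposes): rejection yields 0 for the plaintiff; the defendant offers 0 and keeps 600.
Round 4 (the plaintiff proposes): the defendant can get 600 next round, worth 0.47 × 600 = 282 now. The plaintiff offers 282 and keeps 600 − 282 = 318.
Round 3 (the defendant proposes): the plaintiff can get 318 next round, worth 0.57 × 318 = 181.26 now. The defendant offers 181.26 and keeps 600 − 181.26 = 418.74.
Round 2 (the plaintiff proposes): the defendant can get 418.74 next round, worth 0.47 × 418.74 = 196.8078 now, so the plaintiff offers 196.8078, keeping 403.1922.
Round 1 (the defendant proposes): the plaintiff can get 403.1922 next round, worth 0.57 × 403.1922 = 229.819554 now, so the defendant offers 229.819554, keeping 370.180446.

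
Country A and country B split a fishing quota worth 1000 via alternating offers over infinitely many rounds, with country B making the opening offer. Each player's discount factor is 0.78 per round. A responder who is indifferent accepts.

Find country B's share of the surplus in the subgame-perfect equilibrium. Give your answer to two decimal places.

In a stationary SPE each proposer offers the other exactly their discounted continuation value.
If country B keeps x when proposing and country A keeps y when proposing, then x = 1000 − 0.78y and y = 1000 − 0.78x.
Solving: x = 1000(1 − 0.78) / (1 − 0.78·0.78) = 220 / 0.3916 ≈ 561.7978.
Country A gets 1000 − 561.7978 ≈ 438.2022.

561.80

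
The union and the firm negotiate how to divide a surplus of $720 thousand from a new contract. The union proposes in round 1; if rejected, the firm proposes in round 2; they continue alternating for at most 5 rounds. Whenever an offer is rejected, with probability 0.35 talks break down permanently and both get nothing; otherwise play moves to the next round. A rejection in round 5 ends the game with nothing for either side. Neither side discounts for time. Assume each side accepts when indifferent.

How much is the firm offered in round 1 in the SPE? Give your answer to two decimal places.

233.01

By backward induction:
Round 5 (the union proposes): the firm will accept anything ≥ 0, so the union offers 0 and keeps 720.
Round 4 (the firm proposes): rejecting gives the union an expected 0.65 × 720 = 468, so the firm offers 468, keeping 252.
Round 3 (the union proposes): rejecting gives the firm an expected 0.65 × 252 = 163.8; the union offers that and keeps 556.2.
Round 2 (the firm proposes): rejecting gives the union an expected 0.65 × 556.2 = 361.53, so the firm offers 361.53, keeping 358.47.
Round 1 (the union proposes): rejecting gives the firm an expected 0.65 × 358.47 = 233.0055; the union offers that and keeps 486.9945.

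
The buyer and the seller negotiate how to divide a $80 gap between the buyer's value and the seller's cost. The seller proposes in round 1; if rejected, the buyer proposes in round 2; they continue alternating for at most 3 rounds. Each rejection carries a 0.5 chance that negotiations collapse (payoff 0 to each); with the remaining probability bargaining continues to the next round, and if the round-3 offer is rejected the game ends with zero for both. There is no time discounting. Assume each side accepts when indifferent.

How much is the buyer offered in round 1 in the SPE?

By backward induction:
Round 3 (the seller proposes): rejection yields 0 for the buyer; the seller offers 0 and keeps 80.
Round 2 (the buyer proposes): rejecting gives the seller an expected 0.5 × 80 = 40; the buyer offers that and keeps 40.
Round 1 (the seller proposes): rejecting gives the buyer an expected 0.5 × 40 = 20, so the seller offers 20, keeping 60.

20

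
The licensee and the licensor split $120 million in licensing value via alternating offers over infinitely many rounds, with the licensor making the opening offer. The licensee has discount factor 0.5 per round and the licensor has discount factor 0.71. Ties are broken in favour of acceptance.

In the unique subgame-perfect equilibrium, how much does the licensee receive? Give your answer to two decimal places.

When the licensor proposes, the licensee accepts any offer worth at least 0.5 times what the licensee would get by proposing next round; and vice versa.
This gives x = 120 − 0.5y and y = 120 − 0.71x, where x and y are each side's share when it proposes.
Hence (1 − 0.5·0.71)x = 120(1 − 0.5), i.e. 0.645·x = 60.
x ≈ 93.0233; the licensee's share is 120 − x ≈ 26.9767.

26.98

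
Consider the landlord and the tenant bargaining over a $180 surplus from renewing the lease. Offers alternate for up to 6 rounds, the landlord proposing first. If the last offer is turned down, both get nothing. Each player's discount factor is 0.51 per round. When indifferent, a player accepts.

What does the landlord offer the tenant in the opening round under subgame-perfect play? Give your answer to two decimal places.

62.89

Round 6 (the tenant proposes): the landlord will accept anything ≥ 0, so the tenant offers 0 and keeps 180.
Round 5 (the landlord proposes): the tenant can get 180 next round, worth 0.51 × 180 = 91.8 now; the landlord offers that and keeps 88.2.
Round 4 (the tenant proposes): the landlord can get 88.2 next round, worth 0.51 × 88.2 = 44.982 now; the tenant offers that and keeps 135.018.
Round 3 (the landlord proposes): the tenant can get 135.018 next round, worth 0.51 × 135.018 = 68.85918 now, so the landlord offers 68.85918, keeping 111.14082.
Round 2 (the tenant proposes): the landlord can get 111.14082 next round, worth 0.51 × 111.14082 = 56.6818182 now. The tenant offers 56.6818182 and keeps 180 − 56.6818182 = 123.3181818.
Round 1 (the landlord proposes): the tenant can get 123.3181818 next round, worth 0.51 × 123.3181818 = 62.892272718 now, so the landlord offers 62.892272718, keeping 117.107727282.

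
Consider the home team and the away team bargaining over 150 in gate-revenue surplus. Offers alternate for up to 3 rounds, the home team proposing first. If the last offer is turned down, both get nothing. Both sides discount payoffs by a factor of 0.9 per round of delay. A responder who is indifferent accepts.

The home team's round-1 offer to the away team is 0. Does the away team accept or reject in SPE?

Reject

Round 3 (the home team proposes): the away team will accept anything ≥ 0, so the home team offers 0 and keeps 150.
Round 2 (the away team proposes): the home team can get 150 next round, worth 0.9 × 150 = 135 now; the away team offers that and keeps 15.
So by rejecting in round 1, the away team gets 15 next round, worth 0.9 × 15 = 13.5 now.
Offer 0 < 13.5, so the away team rejects.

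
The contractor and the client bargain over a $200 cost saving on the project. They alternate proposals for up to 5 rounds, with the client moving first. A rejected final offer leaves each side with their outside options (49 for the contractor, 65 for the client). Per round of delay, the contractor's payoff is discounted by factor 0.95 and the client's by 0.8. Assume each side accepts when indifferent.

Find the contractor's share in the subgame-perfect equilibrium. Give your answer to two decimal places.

Round 5 (the client proposes): the contractor gets 49 if talks fail, so the client offers 49 and keeps 151.
Round 4 (the contractor proposes): the client can get 151 next round, worth 0.8 × 151 = 120.8 now, so the contractor offers 120.8, keeping 79.2.
Round 3 (the client proposes): the contractor can get 79.2 next round, worth 0.95 × 79.2 = 75.24 now, so the client offers 75.24, keeping 124.76.
Round 2 (the contractor proposes): the client can get 124.76 next round, worth 0.8 × 124.76 = 99.808 now; the contractor offers that and keeps 100.192.
Round 1 (the client proposes): the contractor can get 100.192 next round, worth 0.95 × 100.192 = 95.1824 now; the client offers that and keeps 104.8176.

95.18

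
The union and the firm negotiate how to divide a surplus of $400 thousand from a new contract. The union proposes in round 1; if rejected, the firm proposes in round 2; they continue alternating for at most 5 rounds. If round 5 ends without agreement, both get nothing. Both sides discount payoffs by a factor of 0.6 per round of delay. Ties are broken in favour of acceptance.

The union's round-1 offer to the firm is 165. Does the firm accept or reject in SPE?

Accept

Round 5 (the union proposes): rejection yields 0 for the firm; the union offers 0 and keeps 400.
Round 4 (the firm proposes): the union can get 400 next round, worth 0.6 × 400 = 240 now, so the firm offers 240, keeping 160.
Round 3 (the union proposes): the firm can get 160 next round, worth 0.6 × 160 = 96 now; the union offers that and keeps 304.
Round 2 (the firm proposes): the union can get 304 next round, worth 0.6 × 304 = 182.4 now; the firm offers that and keeps 217.6.
So by rejecting in round 1, the firm gets 217.6 next round, worth 0.6 × 217.6 = 130.56 now.
Offer 165 ≥ 130.56, so the firm accepts.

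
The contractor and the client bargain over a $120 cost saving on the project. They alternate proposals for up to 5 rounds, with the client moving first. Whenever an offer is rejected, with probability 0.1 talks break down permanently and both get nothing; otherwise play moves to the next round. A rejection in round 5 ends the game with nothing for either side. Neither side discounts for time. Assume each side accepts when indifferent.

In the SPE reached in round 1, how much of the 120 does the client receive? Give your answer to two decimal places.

Round 5 (the client proposes): the contractor will accept anything ≥ 0, so the client offers 0 and keeps 120.
Round 4 (the contractor proposes): rejecting gives the client an expected 0.9 × 120 = 108. The contractor offers 108 and keeps 120 − 108 = 12.
Round 3 (the client proposes): rejecting gives the contractor an expected 0.9 × 12 = 10.8. The client offers 10.8 and keeps 120 − 10.8 = 109.2.
Round 2 (the contractor proposes): rejecting gives the client an expected 0.9 × 109.2 = 98.28, so the contractor offers 98.28, keeping 21.72.
Round 1 (the client proposes): rejecting gives the contractor an expected 0.9 × 21.72 = 19.548; the client offers that and keeps 100.452.

100.45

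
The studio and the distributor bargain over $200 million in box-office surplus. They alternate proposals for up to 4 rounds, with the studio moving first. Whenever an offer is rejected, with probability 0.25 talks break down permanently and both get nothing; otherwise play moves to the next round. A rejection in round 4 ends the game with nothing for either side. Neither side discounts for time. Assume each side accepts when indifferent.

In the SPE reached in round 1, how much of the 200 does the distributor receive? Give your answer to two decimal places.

121.88

By backward induction:
Round 4 (the distributor proposes): rejection yields 0 for the studio; the distributor offers 0 and keeps 200.
Round 3 (the studio proposes): rejecting gives the distributor an expected 0.75 × 200 = 150; the studio offers that and keeps 50.
Round 2 (the distributor proposes): rejecting gives the studio an expected 0.75 × 50 = 37.5. The distributor offers 37.5 and keeps 200 − 37.5 = 162.5.
Round 1 (the studio proposes): rejecting gives the distributor an expected 0.75 × 162.5 = 121.875. The studio offers 121.875 and keeps 200 − 121.875 = 78.125.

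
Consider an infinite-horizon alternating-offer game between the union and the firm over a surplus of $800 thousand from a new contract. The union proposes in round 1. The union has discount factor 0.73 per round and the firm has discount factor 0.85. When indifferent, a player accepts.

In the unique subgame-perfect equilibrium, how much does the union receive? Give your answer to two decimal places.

316.21

In a stationary SPE each proposer offers the other exactly their discounted continuation value.
If the union keeps x when proposing and the firm keeps y when proposing, then x = 800 − 0.85y and y = 800 − 0.73x.
Solving: x = 800(1 − 0.85) / (1 − 0.73·0.85) = 120 / 0.3795 ≈ 316.2055.
The firm gets 800 − 316.2055 ≈ 483.7945.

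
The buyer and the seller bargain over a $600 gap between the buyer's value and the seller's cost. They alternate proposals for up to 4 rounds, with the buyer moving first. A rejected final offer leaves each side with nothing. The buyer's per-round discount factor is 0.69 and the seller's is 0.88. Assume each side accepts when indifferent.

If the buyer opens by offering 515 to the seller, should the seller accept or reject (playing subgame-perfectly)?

Accept

Round 4 (the seller proposes): the buyer will accept anything ≥ 0, so the seller offers 0 and keeps 600.
Round 3 (the buyer proposes): the seller can get 600 next round, worth 0.88 × 600 = 528 now; the buyer offers that and keeps 72.
Round 2 (the seller proposes): the buyer can get 72 next round, worth 0.69 × 72 = 49.68 now. The seller offers 49.68 and keeps 600 − 49.68 = 550.32.
So by rejecting in round 1, the seller gets 550.32 next round, worth 0.88 × 550.32 = 484.2816 now.
Offer 515 ≥ 484.2816, so the seller accepts.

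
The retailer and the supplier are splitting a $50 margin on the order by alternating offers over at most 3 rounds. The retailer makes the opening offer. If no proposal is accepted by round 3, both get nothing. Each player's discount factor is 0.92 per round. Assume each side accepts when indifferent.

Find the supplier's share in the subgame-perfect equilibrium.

Round 3 (the retailer proposes): the supplier will accept anything ≥ 0, so the retailer offers 0 and keeps 50.
Round 2 (the supplier proposes): the retailer can get 50 next round, worth 0.92 × 50 = 46 now. The supplier offers 46 and keeps 50 − 46 = 4.
Round 1 (the retailer proposes): the supplier can get 4 next round, worth 0.92 × 4 = 3.68 now; the retailer offers that and keeps 46.32.

3.68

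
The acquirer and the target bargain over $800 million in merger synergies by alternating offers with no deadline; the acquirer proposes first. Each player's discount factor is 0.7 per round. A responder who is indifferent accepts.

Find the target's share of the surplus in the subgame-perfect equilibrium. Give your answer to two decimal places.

Let x be the acquirer's share when the acquirer proposes and y be the target's share when the target proposes.
The target accepts iff offered ≥ 0.7·y, so x = 800 − 0.7y. Symmetrically y = 800 − 0.7x.
Substituting: x = 800 − 0.7(800 − 0.7x), giving x(1 − 0.7·0.7) = 800(1 − 0.7).
So x = 800 × 0.3 / 0.51 ≈ 470.5882, and the target receives 800 − x ≈ 329.4118.

329.41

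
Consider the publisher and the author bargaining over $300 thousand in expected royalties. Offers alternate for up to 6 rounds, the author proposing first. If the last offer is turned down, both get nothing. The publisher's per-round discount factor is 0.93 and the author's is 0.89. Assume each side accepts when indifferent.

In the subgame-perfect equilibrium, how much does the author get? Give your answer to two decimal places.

Round 6 (the publisher proposes): the author will accept anything ≥ 0, so the publisher offers 0 and keeps 300.
Round 5 (the author proposes): the publisher can get 300 next round, worth 0.93 × 300 = 279 now, so the author offers 279, keeping 21.
Round 4 (the publisher proposes): the author can get 21 next round, worth 0.89 × 21 = 18.69 now; the publisher offers that and keeps 281.31.
Round 3 (the author proposes): the publisher can get 281.31 next round, worth 0.93 × 281.31 = 261.6183 now; the author offers that and keeps 38.3817.
Round 2 (the publisher proposes): the author can get 38.3817 next round, worth 0.89 × 38.3817 = 34.159713 now, so the publisher offers 34.159713, keeping 265.840287.
Round 1 (the author proposes): the publisher can get 265.840287 next round, worth 0.93 × 265.840287 = 247.23146691 now; the author offers that and keeps 52.76853309.

52.77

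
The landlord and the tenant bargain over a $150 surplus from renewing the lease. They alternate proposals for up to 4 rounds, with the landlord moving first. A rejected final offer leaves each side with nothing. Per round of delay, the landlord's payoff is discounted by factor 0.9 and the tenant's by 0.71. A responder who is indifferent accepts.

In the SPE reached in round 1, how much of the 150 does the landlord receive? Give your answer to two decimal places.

71.30

Round 4 (the tenant proposes): the landlord will accept anything ≥ 0, so the tenant offers 0 and keeps 150.
Round 3 (the landlord proposes): the tenant can get 150 next round, worth 0.71 × 150 = 106.5 now, so the landlord offers 106.5, keeping 43.5.
Round 2 (the tenant proposes): the landlord can get 43.5 next round, worth 0.9 × 43.5 = 39.15 now. The tenant offers 39.15 and keeps 150 − 39.15 = 110.85.
Round 1 (the landlord proposes): the tenant can get 110.85 next round, worth 0.71 × 110.85 = 78.7035 now; the landlord offers that and keeps 71.2965.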